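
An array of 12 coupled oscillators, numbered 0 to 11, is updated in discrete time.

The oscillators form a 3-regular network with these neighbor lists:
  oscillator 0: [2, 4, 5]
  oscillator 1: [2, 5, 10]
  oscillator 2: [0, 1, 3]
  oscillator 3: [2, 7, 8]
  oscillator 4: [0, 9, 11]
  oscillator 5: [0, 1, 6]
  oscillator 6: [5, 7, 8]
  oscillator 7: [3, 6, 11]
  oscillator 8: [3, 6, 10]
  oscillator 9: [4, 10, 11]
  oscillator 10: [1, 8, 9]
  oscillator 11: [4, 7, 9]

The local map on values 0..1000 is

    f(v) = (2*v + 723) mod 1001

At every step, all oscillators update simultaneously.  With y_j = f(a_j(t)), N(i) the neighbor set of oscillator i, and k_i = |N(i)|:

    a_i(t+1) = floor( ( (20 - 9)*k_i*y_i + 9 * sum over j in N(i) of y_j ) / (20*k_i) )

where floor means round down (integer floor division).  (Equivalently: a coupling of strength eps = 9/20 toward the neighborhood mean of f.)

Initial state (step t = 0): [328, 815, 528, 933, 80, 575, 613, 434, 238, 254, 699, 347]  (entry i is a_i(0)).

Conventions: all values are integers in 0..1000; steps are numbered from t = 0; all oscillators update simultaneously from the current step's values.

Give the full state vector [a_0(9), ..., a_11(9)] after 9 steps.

Simulating step by step:
t=0: [328, 815, 528, 933, 80, 575, 613, 434, 238, 254, 699, 347]
t=1: [587, 458, 625, 557, 639, 731, 770, 617, 357, 339, 182, 484]
t=2: [816, 537, 890, 814, 847, 369, 379, 793, 417, 486, 268, 732]
t=3: [400, 620, 500, 396, 413, 497, 462, 320, 468, 510, 448, 314]
t=4: [585, 837, 696, 544, 543, 713, 615, 425, 628, 635, 694, 440]
t=5: [650, 272, 376, 694, 817, 416, 778, 669, 818, 773, 414, 686]
t=6: [219, 383, 320, 193, 252, 389, 297, 104, 336, 296, 436, 153]
t=7: [251, 486, 312, 312, 199, 419, 447, 579, 369, 299, 506, 236]
t=8: [277, 627, 379, 443, 176, 538, 623, 657, 507, 333, 624, 304]
t=9: [354, 874, 543, 522, 189, 771, 767, 305, 786, 419, 848, 256]

Answer: [354, 874, 543, 522, 189, 771, 767, 305, 786, 419, 848, 256]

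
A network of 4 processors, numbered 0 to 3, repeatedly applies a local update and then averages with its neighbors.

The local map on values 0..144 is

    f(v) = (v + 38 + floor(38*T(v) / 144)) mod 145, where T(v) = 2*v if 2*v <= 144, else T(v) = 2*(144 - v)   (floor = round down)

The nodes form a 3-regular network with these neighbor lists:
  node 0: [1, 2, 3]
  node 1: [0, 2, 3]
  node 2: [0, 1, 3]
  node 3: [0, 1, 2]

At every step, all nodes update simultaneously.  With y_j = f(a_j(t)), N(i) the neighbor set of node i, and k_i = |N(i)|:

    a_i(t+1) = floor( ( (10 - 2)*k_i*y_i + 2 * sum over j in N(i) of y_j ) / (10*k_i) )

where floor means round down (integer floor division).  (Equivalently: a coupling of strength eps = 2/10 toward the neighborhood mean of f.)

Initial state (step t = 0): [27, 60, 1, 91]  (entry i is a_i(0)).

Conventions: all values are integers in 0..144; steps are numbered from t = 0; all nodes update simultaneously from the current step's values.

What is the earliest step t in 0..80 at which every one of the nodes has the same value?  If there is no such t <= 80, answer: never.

Simulating step by step:
t=0: [27, 60, 1, 91]  (not all equal)
t=1: [75, 111, 45, 25]  (not all equal)
t=2: [16, 29, 91, 69]  (not all equal)
t=3: [65, 80, 27, 124]  (not all equal)
t=4: [117, 21, 74, 36]  (not all equal)
t=5: [30, 64, 14, 80]  (not all equal)
t=6: [79, 117, 62, 23]  (not all equal)
t=7: [20, 33, 112, 69]  (not all equal)
t=8: [71, 85, 36, 126]  (not all equal)
t=9: [9, 15, 76, 29]  (not all equal)
t=10: [50, 57, 16, 73]  (not all equal)
t=11: [103, 111, 65, 22]  (not all equal)
t=12: [28, 31, 116, 68]  (not all equal)
t=13: [80, 84, 38, 125]  (not all equal)
t=14: [13, 15, 79, 29]  (not all equal)
t=15: [55, 57, 18, 73]  (not all equal)
t=16: [110, 112, 68, 23]  (not all equal)
t=17: [31, 32, 120, 70]  (not all equal)
t=18: [85, 85, 41, 128]  (not all equal)
t=19: [16, 16, 83, 31]  (not all equal)
t=20: [59, 59, 20, 76]  (not all equal)
t=21: [115, 115, 71, 24]  (not all equal)
t=22: [24, 24, 8, 62]  (not all equal)
t=23: [76, 76, 58, 118]  (not all equal)
t=24: [13, 13, 102, 28]  (not all equal)
t=25: [55, 55, 26, 72]  (not all equal)
t=26: [111, 111, 78, 23]  (not all equal)
t=27: [23, 23, 11, 61]  (not all equal)
t=28: [75, 75, 61, 118]  (not all equal)
t=29: [13, 13, 106, 28]  (not all equal)
t=30: [56, 56, 28, 72]  (not all equal)
t=31: [112, 112, 80, 24]  (not all equal)
t=32: [23, 23, 12, 62]  (not all equal)
t=33: [75, 75, 63, 119]  (not all equal)
t=34: [14, 14, 109, 29]  (not all equal)
t=35: [57, 57, 29, 74]  (not all equal)
t=36: [114, 114, 82, 24]  (not all equal)
t=37: [24, 24, 13, 62]  (not all equal)
t=38: [76, 76, 64, 119]  (not all equal)
t=39: [14, 14, 110, 29]  (not all equal)
t=40: [57, 57, 29, 74]  (not all equal)

Answer: never
Key observation: The state at step 35 reappears at step 40 — the system is in a cycle of period 5 from step 35 on.  No step 0..40 is synchronized, and the cycle repeats forever, so no step up to 80 (or ever) has all nodes equal.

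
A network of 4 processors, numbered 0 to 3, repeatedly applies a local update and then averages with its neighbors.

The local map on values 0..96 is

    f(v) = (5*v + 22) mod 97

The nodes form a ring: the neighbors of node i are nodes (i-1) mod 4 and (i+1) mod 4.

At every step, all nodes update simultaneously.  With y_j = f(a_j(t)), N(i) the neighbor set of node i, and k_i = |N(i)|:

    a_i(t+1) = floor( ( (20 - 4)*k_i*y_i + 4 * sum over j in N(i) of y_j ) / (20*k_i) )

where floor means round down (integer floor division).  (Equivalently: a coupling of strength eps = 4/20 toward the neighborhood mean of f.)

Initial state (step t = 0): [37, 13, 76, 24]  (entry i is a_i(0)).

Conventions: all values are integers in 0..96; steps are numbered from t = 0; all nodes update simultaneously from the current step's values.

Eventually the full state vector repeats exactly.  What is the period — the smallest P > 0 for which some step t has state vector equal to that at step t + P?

Answer: 9
Key observation: The state at step 94, [25, 16, 25, 16], reappears at step 103 — and no state repeats earlier — so the cycle the system enters has period 9.

Derivation:
t=0: [37, 13, 76, 24]
t=1: [23, 72, 24, 38]
t=2: [42, 81, 46, 22]
t=3: [37, 40, 53, 37]
t=4: [14, 33, 78, 21]
t=5: [85, 83, 31, 35]
t=6: [52, 53, 69, 16]
t=7: [80, 90, 70, 20]
t=8: [38, 78, 75, 31]
t=9: [24, 21, 17, 66]
t=10: [45, 29, 17, 54]
t=11: [49, 62, 15, 7]
t=12: [68, 40, 9, 52]
t=13: [68, 36, 65, 84]
t=14: [63, 19, 51, 55]
t=15: [39, 28, 69, 17]
t=16: [25, 61, 68, 17]
t=17: [44, 40, 61, 20]
t=18: [43, 30, 34, 28]
t=19: [48, 73, 90, 65]
t=20: [69, 92, 82, 60]
t=21: [73, 87, 47, 36]
t=22: [84, 71, 58, 22]
t=23: [55, 76, 28, 35]
t=24: [6, 18, 53, 9]
t=25: [49, 26, 82, 68]
t=26: [71, 55, 47, 68]
t=27: [76, 19, 58, 71]
t=28: [21, 19, 27, 72]
t=29: [35, 25, 59, 81]
t=30: [11, 42, 29, 34]
t=31: [74, 45, 69, 90]
t=32: [16, 50, 74, 75]
t=33: [12, 63, 11, 8]
t=34: [76, 52, 72, 65]
t=35: [25, 80, 87, 55]
t=36: [44, 39, 59, 16]
t=37: [41, 25, 23, 11]
t=38: [39, 47, 44, 68]
t=39: [31, 57, 51, 63]
t=40: [70, 29, 72, 53]
t=41: [81, 73, 89, 91]
t=42: [49, 88, 81, 83]
t=43: [70, 70, 43, 50]
t=44: [80, 77, 50, 74]
t=45: [29, 26, 64, 14]
t=46: [70, 56, 55, 85]
t=47: [71, 17, 11, 55]
t=48: [70, 24, 63, 21]
t=49: [72, 48, 44, 36]
t=50: [80, 68, 46, 20]
t=51: [36, 66, 56, 29]
t=52: [19, 50, 21, 57]
t=53: [25, 67, 33, 17]
t=54: [47, 66, 79, 22]
t=55: [60, 58, 32, 37]
t=56: [28, 28, 71, 22]
t=57: [62, 67, 78, 43]
t=58: [43, 59, 30, 40]
t=59: [39, 32, 65, 34]
t=60: [36, 75, 62, 83]
t=61: [12, 12, 38, 44]
t=62: [78, 75, 27, 48]
t=63: [26, 15, 55, 62]
t=64: [48, 6, 8, 38]
t=65: [61, 54, 56, 27]
t=66: [34, 5, 14, 52]
t=67: [89, 56, 87, 89]
t=68: [72, 23, 64, 78]
t=69: [79, 46, 47, 33]
t=70: [38, 55, 65, 81]
t=71: [18, 12, 49, 38]
t=72: [22, 74, 68, 23]
t=73: [32, 13, 61, 42]
t=74: [80, 81, 41, 42]
t=75: [34, 37, 34, 37]
t=76: [78, 29, 78, 29]
t=77: [33, 60, 33, 60]
t=78: [78, 42, 78, 42]
t=79: [26, 35, 26, 35]
t=80: [44, 13, 44, 13]
t=81: [55, 79, 55, 79]
t=82: [10, 24, 10, 24]
t=83: [66, 50, 66, 50]
t=84: [64, 74, 64, 74]
t=85: [41, 13, 41, 13]
t=86: [43, 76, 43, 76]
t=87: [37, 19, 37, 19]
t=88: [14, 18, 14, 18]
t=89: [76, 30, 76, 30]
t=90: [26, 62, 26, 62]
t=91: [52, 43, 52, 43]
t=92: [79, 52, 79, 52]
t=93: [40, 76, 40, 76]
t=94: [25, 16, 25, 16]
t=95: [41, 14, 41, 14]
t=96: [44, 80, 44, 80]
t=97: [45, 36, 45, 36]
t=98: [44, 17, 44, 17]
t=99: [40, 17, 40, 17]
t=100: [24, 13, 24, 13]
t=101: [53, 78, 53, 78]
t=102: [79, 37, 79, 37]
t=103: [25, 16, 25, 16]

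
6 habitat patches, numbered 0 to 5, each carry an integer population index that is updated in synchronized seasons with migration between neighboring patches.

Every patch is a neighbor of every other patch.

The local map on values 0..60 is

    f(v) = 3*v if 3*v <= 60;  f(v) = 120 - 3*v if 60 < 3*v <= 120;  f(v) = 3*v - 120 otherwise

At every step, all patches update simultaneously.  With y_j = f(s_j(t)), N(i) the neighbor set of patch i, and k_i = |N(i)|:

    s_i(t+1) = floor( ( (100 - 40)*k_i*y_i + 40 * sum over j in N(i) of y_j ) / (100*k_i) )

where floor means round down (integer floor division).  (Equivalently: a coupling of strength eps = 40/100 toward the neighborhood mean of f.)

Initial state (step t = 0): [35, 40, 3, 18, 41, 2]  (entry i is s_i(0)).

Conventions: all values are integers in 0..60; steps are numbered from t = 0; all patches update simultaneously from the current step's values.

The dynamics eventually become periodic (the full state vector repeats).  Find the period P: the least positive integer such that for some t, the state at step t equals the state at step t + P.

Answer: 4
Key observation: The state at step 23, [47, 46, 47, 47, 47, 47], reappears at step 27 — and no state repeats earlier — so the cycle the system enters has period 4.

Derivation:
t=0: [35, 40, 3, 18, 41, 2]
t=1: [14, 6, 11, 35, 8, 10]
t=2: [34, 22, 30, 20, 25, 28]
t=3: [28, 47, 35, 50, 42, 38]
t=4: [27, 20, 16, 24, 12, 12]
t=5: [41, 52, 46, 46, 40, 40]
t=6: [7, 24, 15, 15, 6, 6]
t=7: [26, 40, 39, 39, 24, 24]
t=8: [33, 11, 13, 13, 36, 36]
t=9: [23, 29, 32, 32, 18, 18]
t=10: [45, 36, 31, 31, 47, 47]
t=11: [17, 16, 23, 23, 20, 20]
t=12: [52, 50, 52, 52, 56, 56]
t=13: [37, 34, 37, 37, 43, 43]
t=14: [9, 14, 9, 9, 9, 9]
t=15: [28, 36, 28, 28, 28, 28]
t=16: [34, 21, 34, 34, 34, 34]
t=17: [21, 41, 21, 21, 21, 21]
t=18: [52, 24, 52, 52, 52, 52]
t=19: [36, 43, 36, 36, 36, 36]
t=20: [11, 10, 11, 11, 11, 11]
t=21: [32, 31, 32, 32, 32, 32]
t=22: [24, 25, 24, 24, 24, 24]
t=23: [47, 46, 47, 47, 47, 47]
t=24: [20, 19, 20, 20, 20, 20]
t=25: [59, 58, 59, 59, 59, 59]
t=26: [56, 55, 56, 56, 56, 56]
t=27: [47, 46, 47, 47, 47, 47]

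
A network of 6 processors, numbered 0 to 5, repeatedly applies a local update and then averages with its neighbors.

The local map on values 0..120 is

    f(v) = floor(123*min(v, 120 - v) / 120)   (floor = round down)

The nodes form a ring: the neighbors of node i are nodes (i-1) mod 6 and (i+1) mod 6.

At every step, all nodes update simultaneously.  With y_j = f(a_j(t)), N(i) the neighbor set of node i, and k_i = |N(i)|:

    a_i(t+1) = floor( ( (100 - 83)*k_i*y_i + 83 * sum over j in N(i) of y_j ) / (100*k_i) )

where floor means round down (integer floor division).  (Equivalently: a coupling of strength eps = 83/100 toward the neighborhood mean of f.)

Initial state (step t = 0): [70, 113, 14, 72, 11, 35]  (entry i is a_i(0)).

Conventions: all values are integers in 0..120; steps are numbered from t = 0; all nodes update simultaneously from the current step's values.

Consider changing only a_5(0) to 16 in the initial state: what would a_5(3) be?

Simulating step by step:
t=0: [70, 113, 14, 72, 11, 16]
t=1: [18, 28, 25, 18, 28, 28]
t=2: [26, 22, 23, 25, 23, 23]
t=3: [23, 24, 23, 23, 23, 24]

Answer: a_5(3) = 24
Key observation: This trace re-runs the system from the modified initial state.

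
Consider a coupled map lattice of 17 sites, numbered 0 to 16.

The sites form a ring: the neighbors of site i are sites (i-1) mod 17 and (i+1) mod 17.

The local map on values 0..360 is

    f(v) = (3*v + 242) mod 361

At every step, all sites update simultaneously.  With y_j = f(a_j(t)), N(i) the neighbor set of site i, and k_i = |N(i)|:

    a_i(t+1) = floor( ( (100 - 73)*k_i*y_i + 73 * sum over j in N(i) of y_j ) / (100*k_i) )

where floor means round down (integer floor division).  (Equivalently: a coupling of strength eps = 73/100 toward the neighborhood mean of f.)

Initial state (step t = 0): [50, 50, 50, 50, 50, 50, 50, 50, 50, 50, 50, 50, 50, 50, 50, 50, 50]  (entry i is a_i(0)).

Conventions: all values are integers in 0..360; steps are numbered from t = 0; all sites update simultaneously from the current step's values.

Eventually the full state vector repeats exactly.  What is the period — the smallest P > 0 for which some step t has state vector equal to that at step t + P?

Answer: 18
Key observation: The state at step 0, [50, 50, 50, 50, 50, 50, 50, 50, 50, 50, 50, 50, 50, 50, 50, 50, 50], reappears at step 18 — and no state repeats earlier — so the cycle the system enters has period 18.

Derivation:
t=0: [50, 50, 50, 50, 50, 50, 50, 50, 50, 50, 50, 50, 50, 50, 50, 50, 50]
t=1: [31, 31, 31, 31, 31, 31, 31, 31, 31, 31, 31, 31, 31, 31, 31, 31, 31]
t=2: [335, 335, 335, 335, 335, 335, 335, 335, 335, 335, 335, 335, 335, 335, 335, 335, 335]
t=3: [164, 164, 164, 164, 164, 164, 164, 164, 164, 164, 164, 164, 164, 164, 164, 164, 164]
t=4: [12, 12, 12, 12, 12, 12, 12, 12, 12, 12, 12, 12, 12, 12, 12, 12, 12]
t=5: [278, 278, 278, 278, 278, 278, 278, 278, 278, 278, 278, 278, 278, 278, 278, 278, 278]
t=6: [354, 354, 354, 354, 354, 354, 354, 354, 354, 354, 354, 354, 354, 354, 354, 354, 354]
t=7: [221, 221, 221, 221, 221, 221, 221, 221, 221, 221, 221, 221, 221, 221, 221, 221, 221]
t=8: [183, 183, 183, 183, 183, 183, 183, 183, 183, 183, 183, 183, 183, 183, 183, 183, 183]
t=9: [69, 69, 69, 69, 69, 69, 69, 69, 69, 69, 69, 69, 69, 69, 69, 69, 69]
t=10: [88, 88, 88, 88, 88, 88, 88, 88, 88, 88, 88, 88, 88, 88, 88, 88, 88]
t=11: [145, 145, 145, 145, 145, 145, 145, 145, 145, 145, 145, 145, 145, 145, 145, 145, 145]
t=12: [316, 316, 316, 316, 316, 316, 316, 316, 316, 316, 316, 316, 316, 316, 316, 316, 316]
t=13: [107, 107, 107, 107, 107, 107, 107, 107, 107, 107, 107, 107, 107, 107, 107, 107, 107]
t=14: [202, 202, 202, 202, 202, 202, 202, 202, 202, 202, 202, 202, 202, 202, 202, 202, 202]
t=15: [126, 126, 126, 126, 126, 126, 126, 126, 126, 126, 126, 126, 126, 126, 126, 126, 126]
t=16: [259, 259, 259, 259, 259, 259, 259, 259, 259, 259, 259, 259, 259, 259, 259, 259, 259]
t=17: [297, 297, 297, 297, 297, 297, 297, 297, 297, 297, 297, 297, 297, 297, 297, 297, 297]
t=18: [50, 50, 50, 50, 50, 50, 50, 50, 50, 50, 50, 50, 50, 50, 50, 50, 50]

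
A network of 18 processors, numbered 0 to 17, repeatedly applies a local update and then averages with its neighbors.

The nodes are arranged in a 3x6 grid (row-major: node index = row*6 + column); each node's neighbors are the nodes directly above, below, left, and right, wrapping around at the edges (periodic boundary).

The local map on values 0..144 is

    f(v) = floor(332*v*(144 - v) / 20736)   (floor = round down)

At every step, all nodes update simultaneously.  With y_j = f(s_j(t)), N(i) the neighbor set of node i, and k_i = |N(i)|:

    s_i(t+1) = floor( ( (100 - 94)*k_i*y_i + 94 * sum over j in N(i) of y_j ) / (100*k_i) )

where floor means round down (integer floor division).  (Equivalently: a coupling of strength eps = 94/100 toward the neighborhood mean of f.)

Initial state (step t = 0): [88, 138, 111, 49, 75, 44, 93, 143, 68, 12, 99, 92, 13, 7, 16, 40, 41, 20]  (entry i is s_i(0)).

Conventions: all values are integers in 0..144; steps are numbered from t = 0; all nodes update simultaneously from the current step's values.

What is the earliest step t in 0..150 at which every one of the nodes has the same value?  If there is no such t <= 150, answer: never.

Answer: 4
Key observation: Synchronization is absorbing here: once all nodes are equal they stay equal, and step 4 is the first all-equal step.

Derivation:
t=0: [88, 138, 111, 49, 75, 44, 93, 143, 68, 12, 99, 92, 13, 7, 16, 40, 41, 20]  (not all equal)
t=1: [48, 36, 50, 58, 71, 68, 47, 43, 32, 70, 63, 64, 50, 18, 53, 50, 64, 58]  (not all equal)
t=2: [72, 63, 69, 78, 80, 78, 74, 57, 74, 73, 81, 78, 65, 68, 61, 79, 79, 79]  (not all equal)
t=3: [81, 81, 81, 81, 81, 82, 81, 81, 81, 81, 81, 81, 82, 80, 81, 81, 81, 82]  (not all equal)
t=4: [81, 81, 81, 81, 81, 81, 81, 81, 81, 81, 81, 81, 81, 81, 81, 81, 81, 81]  (all equal)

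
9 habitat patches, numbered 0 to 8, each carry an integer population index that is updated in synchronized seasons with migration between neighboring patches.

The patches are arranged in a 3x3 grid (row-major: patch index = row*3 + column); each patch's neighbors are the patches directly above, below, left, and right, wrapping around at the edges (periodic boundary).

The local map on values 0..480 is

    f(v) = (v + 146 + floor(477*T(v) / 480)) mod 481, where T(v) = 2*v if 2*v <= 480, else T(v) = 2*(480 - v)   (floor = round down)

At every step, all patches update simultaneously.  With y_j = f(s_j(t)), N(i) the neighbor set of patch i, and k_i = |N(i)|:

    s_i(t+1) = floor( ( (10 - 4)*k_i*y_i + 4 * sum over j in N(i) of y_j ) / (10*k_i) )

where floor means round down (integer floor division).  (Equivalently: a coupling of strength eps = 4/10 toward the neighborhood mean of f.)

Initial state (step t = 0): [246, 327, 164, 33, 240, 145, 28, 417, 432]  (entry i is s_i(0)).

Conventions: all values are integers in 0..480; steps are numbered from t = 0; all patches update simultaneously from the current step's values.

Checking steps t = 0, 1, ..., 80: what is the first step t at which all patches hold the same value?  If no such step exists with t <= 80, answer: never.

Answer: 15
Key observation: Synchronization is absorbing here: once all patches are equal they stay equal, and step 15 is the first all-equal step.

Derivation:
t=0: [246, 327, 164, 33, 240, 145, 28, 417, 432]  (not all equal)
t=1: [317, 289, 188, 254, 313, 156, 239, 234, 184]  (not all equal)
t=2: [313, 320, 233, 333, 305, 190, 352, 341, 238]  (not all equal)
t=3: [307, 308, 338, 286, 300, 273, 288, 295, 340]  (not all equal)
t=4: [315, 313, 297, 333, 325, 332, 326, 321, 299]  (not all equal)
t=5: [306, 308, 318, 293, 298, 298, 300, 303, 315]  (not all equal)
t=6: [316, 314, 308, 326, 323, 320, 320, 318, 311]  (not all equal)
t=7: [305, 307, 311, 299, 301, 304, 303, 304, 309]  (not all equal)
t=8: [317, 315, 312, 321, 320, 317, 318, 317, 314]  (not all equal)
t=9: [305, 306, 308, 302, 303, 305, 304, 305, 307]  (not all equal)
t=10: [317, 316, 314, 319, 318, 317, 317, 317, 315]  (not all equal)
t=11: [305, 305, 307, 303, 304, 305, 305, 305, 306]  (not all equal)
t=12: [317, 316, 315, 318, 317, 317, 317, 317, 316]  (not all equal)
t=13: [305, 305, 306, 304, 305, 305, 305, 305, 305]  (not all equal)
t=14: [317, 316, 316, 317, 317, 317, 317, 317, 316]  (not all equal)
t=15: [305, 305, 305, 305, 305, 305, 305, 305, 305]  (all equal)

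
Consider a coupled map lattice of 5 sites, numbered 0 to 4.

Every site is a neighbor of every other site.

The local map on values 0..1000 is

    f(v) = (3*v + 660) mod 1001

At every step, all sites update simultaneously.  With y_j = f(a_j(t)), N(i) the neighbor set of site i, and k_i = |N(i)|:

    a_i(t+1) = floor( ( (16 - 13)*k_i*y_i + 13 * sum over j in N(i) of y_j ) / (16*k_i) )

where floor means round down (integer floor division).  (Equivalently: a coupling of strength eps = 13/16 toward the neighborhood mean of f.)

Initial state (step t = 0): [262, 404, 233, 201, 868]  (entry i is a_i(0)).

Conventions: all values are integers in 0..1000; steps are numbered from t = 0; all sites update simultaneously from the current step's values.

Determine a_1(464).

Simulating step by step:
t=0: [262, 404, 233, 201, 868]
t=1: [439, 432, 440, 442, 442]
t=2: [976, 976, 975, 975, 975]
t=3: [583, 583, 583, 583, 583]
t=4: [407, 407, 407, 407, 407]
t=5: [880, 880, 880, 880, 880]
t=6: [297, 297, 297, 297, 297]
t=7: [550, 550, 550, 550, 550]
t=8: [308, 308, 308, 308, 308]
t=9: [583, 583, 583, 583, 583]

Answer: a_1(464) = 308
Key observation: The state at step 3, [583, 583, 583, 583, 583], reappears at step 9: the system is in a cycle of period 6 from step 3 on.  Therefore the state at step 464 equals the state at step 3 + ((464 - 3) mod 6) = 8, which is [308, 308, 308, 308, 308].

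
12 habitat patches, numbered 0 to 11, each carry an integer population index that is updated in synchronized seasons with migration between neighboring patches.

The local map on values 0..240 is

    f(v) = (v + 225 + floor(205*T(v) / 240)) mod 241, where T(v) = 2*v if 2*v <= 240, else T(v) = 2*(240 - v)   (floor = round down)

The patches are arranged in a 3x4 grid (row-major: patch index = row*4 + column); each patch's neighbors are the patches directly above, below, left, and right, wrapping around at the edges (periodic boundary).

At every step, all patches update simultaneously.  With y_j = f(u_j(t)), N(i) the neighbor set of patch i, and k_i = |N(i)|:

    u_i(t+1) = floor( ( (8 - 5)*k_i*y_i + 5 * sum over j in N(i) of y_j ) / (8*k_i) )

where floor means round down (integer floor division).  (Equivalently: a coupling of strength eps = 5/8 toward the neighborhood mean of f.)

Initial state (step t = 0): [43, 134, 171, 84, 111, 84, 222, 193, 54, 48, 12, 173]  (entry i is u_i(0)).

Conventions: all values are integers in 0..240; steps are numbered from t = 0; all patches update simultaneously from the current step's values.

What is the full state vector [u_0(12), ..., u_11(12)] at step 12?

Simulating step by step:
t=0: [43, 134, 171, 84, 111, 84, 222, 193, 54, 48, 12, 173]
t=1: [106, 93, 93, 106, 87, 149, 131, 87, 93, 107, 70, 69]
t=2: [123, 141, 165, 113, 165, 102, 127, 156, 158, 119, 142, 166]
t=3: [52, 48, 47, 46, 39, 41, 46, 44, 46, 50, 50, 41]
t=4: [111, 112, 111, 108, 100, 102, 107, 101, 107, 112, 112, 104]
t=5: [35, 40, 40, 32, 22, 28, 31, 22, 31, 39, 39, 29]
t=6: [71, 84, 84, 69, 54, 67, 69, 53, 67, 81, 81, 65]
t=7: [171, 197, 196, 169, 147, 173, 174, 146, 166, 192, 192, 163]
t=8: [31, 19, 19, 32, 40, 27, 28, 41, 33, 21, 21, 34]
t=9: [67, 44, 45, 68, 80, 56, 57, 82, 70, 47, 47, 71]
t=10: [162, 119, 120, 164, 181, 136, 138, 183, 166, 123, 124, 168]
t=11: [39, 59, 60, 38, 32, 53, 53, 31, 38, 58, 59, 37]
t=12: [93, 132, 132, 92, 83, 122, 123, 82, 92, 130, 131, 91]

Answer: [93, 132, 132, 92, 83, 122, 123, 82, 92, 130, 131, 91]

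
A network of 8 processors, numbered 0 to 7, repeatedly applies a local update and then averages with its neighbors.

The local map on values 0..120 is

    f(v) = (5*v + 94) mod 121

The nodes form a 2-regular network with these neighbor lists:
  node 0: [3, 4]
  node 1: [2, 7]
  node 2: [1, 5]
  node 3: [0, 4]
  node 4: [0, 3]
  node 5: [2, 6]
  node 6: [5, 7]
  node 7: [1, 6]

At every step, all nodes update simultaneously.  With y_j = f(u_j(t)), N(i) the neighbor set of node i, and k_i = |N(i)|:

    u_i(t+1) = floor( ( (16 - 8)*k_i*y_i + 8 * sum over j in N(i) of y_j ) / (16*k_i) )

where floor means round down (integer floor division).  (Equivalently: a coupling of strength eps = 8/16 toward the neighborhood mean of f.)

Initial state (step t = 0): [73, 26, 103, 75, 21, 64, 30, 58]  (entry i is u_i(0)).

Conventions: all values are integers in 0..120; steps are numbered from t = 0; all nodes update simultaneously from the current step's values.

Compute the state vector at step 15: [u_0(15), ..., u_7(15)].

Answer: [26, 41, 43, 31, 27, 62, 73, 48]

Derivation:
t=0: [73, 26, 103, 75, 21, 64, 30, 58]
t=1: [94, 57, 40, 96, 89, 27, 19, 36]
t=2: [76, 29, 57, 78, 70, 84, 69, 37]
t=3: [75, 72, 45, 48, 68, 38, 54, 67]
t=4: [93, 81, 71, 90, 85, 40, 27, 56]
t=5: [61, 31, 59, 57, 51, 74, 69, 36]
t=6: [48, 18, 40, 43, 66, 76, 71, 36]
t=7: [78, 52, 69, 71, 70, 90, 78, 53]
t=8: [41, 104, 81, 63, 62, 49, 44, 86]
t=9: [50, 18, 34, 47, 46, 70, 70, 40]
t=10: [93, 50, 47, 89, 88, 66, 73, 62]
t=11: [63, 83, 84, 58, 57, 76, 73, 70]
t=12: [32, 40, 49, 26, 24, 87, 96, 70]
t=13: [55, 70, 72, 77, 75, 69, 76, 76]
t=14: [58, 91, 84, 86, 83, 88, 102, 103]
t=15: [26, 41, 43, 31, 27, 62, 73, 48]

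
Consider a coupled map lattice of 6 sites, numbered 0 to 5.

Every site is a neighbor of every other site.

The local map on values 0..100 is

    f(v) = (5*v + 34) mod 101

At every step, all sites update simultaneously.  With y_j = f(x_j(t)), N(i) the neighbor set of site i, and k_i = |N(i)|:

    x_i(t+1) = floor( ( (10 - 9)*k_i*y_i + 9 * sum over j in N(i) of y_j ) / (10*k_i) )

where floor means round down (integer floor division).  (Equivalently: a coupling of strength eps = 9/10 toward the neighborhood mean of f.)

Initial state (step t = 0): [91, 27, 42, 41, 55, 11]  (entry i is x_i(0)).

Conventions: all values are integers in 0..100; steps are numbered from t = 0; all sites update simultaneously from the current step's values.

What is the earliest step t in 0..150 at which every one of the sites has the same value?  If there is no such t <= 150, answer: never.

Simulating step by step:
t=0: [91, 27, 42, 41, 55, 11]  (not all equal)
t=1: [52, 53, 55, 55, 58, 51]  (not all equal)
t=2: [48, 47, 55, 55, 53, 48]  (not all equal)
t=3: [51, 52, 57, 57, 49, 51]  (not all equal)
t=4: [60, 60, 66, 66, 61, 60]  (not all equal)
t=5: [42, 42, 40, 40, 42, 42]  (not all equal)
t=6: [38, 38, 39, 39, 38, 38]  (not all equal)
t=7: [23, 23, 23, 23, 23, 23]  (all equal)

Answer: 7
Key observation: Synchronization is absorbing here: once all sites are equal they stay equal, and step 7 is the first all-equal step.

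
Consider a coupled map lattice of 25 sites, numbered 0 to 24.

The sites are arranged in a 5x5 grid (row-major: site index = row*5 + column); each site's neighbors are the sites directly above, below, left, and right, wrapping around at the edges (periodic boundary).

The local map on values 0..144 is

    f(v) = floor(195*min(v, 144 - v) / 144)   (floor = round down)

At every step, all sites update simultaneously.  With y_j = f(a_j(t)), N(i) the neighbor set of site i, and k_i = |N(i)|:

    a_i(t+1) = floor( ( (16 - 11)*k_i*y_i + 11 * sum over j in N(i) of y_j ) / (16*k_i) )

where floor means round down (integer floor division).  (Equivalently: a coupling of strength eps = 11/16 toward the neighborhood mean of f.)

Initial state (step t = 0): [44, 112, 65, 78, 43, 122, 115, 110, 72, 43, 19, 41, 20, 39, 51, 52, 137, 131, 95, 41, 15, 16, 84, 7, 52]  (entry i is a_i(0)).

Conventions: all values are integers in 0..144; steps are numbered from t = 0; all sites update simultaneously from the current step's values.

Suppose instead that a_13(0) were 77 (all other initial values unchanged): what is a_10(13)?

Answer: a_10(13) = 83
Key observation: This trace re-runs the system from the modified initial state.

Derivation:
t=0: [44, 112, 65, 78, 43, 122, 115, 110, 72, 43, 19, 41, 20, 77, 51, 52, 137, 131, 95, 41, 15, 16, 84, 7, 52]
t=1: [44, 49, 72, 71, 65, 40, 41, 57, 78, 61, 46, 34, 44, 72, 60, 40, 30, 36, 50, 64, 44, 32, 48, 55, 46]
t=2: [64, 64, 82, 89, 78, 61, 58, 75, 88, 79, 59, 51, 64, 81, 81, 59, 45, 54, 73, 72, 55, 52, 65, 72, 72]
t=3: [83, 81, 84, 82, 87, 82, 81, 84, 81, 84, 78, 73, 81, 85, 86, 77, 68, 79, 90, 91, 80, 74, 83, 91, 91]
t=4: [82, 85, 82, 79, 78, 83, 85, 83, 82, 80, 87, 90, 85, 79, 79, 86, 92, 84, 75, 75, 84, 88, 83, 75, 74]
t=5: [82, 79, 82, 87, 88, 81, 79, 81, 85, 85, 79, 75, 80, 86, 86, 79, 74, 81, 90, 89, 82, 77, 82, 90, 90]
t=6: [82, 86, 83, 77, 77, 84, 87, 84, 79, 79, 86, 90, 85, 78, 79, 85, 90, 84, 76, 76, 83, 87, 82, 75, 75]
t=7: [82, 79, 82, 88, 88, 81, 77, 81, 87, 87, 79, 75, 80, 87, 87, 80, 76, 81, 89, 89, 82, 78, 83, 90, 90]
t=8: [82, 86, 82, 76, 76, 84, 88, 84, 78, 78, 86, 90, 85, 78, 78, 84, 89, 83, 76, 76, 82, 87, 82, 75, 75]
t=9: [83, 79, 83, 90, 90, 81, 77, 81, 88, 88, 80, 75, 80, 87, 87, 81, 76, 82, 89, 89, 83, 78, 83, 90, 90]
t=10: [82, 86, 82, 74, 74, 83, 88, 83, 76, 76, 85, 89, 84, 77, 77, 83, 88, 83, 75, 76, 82, 86, 81, 74, 74]
t=11: [83, 79, 84, 91, 91, 82, 77, 82, 90, 90, 81, 76, 81, 89, 88, 82, 77, 83, 90, 90, 83, 79, 84, 92, 91]
t=12: [81, 86, 80, 72, 73, 82, 87, 82, 74, 74, 83, 88, 83, 75, 75, 82, 87, 82, 74, 74, 81, 86, 80, 72, 73]
t=13: [85, 80, 86, 94, 93, 84, 78, 84, 92, 92, 83, 78, 83, 91, 91, 84, 78, 84, 92, 92, 85, 80, 86, 94, 93]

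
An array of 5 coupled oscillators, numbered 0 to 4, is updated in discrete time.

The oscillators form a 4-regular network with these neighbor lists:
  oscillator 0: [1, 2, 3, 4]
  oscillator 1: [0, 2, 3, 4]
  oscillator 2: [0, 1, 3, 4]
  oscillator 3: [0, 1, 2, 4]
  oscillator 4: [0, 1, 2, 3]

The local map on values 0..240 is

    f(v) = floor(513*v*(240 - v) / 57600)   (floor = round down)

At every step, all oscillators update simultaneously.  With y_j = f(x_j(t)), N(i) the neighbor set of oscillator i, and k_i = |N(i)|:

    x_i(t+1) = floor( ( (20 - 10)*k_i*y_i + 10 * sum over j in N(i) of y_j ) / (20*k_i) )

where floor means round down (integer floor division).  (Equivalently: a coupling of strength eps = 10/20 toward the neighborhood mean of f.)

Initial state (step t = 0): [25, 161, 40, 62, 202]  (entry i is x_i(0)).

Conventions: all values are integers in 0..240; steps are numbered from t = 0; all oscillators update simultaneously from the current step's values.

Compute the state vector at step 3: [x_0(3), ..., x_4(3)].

Simulating step by step:
t=0: [25, 161, 40, 62, 202]
t=1: [67, 92, 76, 86, 75]
t=2: [108, 115, 111, 114, 111]
t=3: [126, 127, 127, 127, 127]

Answer: [126, 127, 127, 127, 127]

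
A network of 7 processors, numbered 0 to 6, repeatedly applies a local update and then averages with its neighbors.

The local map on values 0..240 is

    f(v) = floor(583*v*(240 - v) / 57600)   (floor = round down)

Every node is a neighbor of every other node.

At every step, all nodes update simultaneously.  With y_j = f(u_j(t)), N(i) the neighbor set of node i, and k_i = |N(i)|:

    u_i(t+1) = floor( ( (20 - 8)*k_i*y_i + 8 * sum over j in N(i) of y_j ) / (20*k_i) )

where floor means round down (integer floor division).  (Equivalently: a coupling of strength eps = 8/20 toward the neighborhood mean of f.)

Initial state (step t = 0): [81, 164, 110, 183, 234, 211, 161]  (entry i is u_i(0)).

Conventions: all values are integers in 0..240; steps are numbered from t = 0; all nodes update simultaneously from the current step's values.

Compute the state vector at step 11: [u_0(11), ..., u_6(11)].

Simulating step by step:
t=0: [81, 164, 110, 183, 234, 211, 161]
t=1: [116, 114, 124, 103, 54, 79, 115]
t=2: [140, 140, 140, 139, 117, 131, 140]
t=3: [141, 141, 141, 142, 143, 143, 141]
t=4: [140, 140, 140, 140, 140, 140, 140]
t=5: [141, 141, 141, 141, 141, 141, 141]
t=6: [141, 141, 141, 141, 141, 141, 141]
t=7: [141, 141, 141, 141, 141, 141, 141]
t=8: [141, 141, 141, 141, 141, 141, 141]
t=9: [141, 141, 141, 141, 141, 141, 141]
t=10: [141, 141, 141, 141, 141, 141, 141]
t=11: [141, 141, 141, 141, 141, 141, 141]

Answer: [141, 141, 141, 141, 141, 141, 141]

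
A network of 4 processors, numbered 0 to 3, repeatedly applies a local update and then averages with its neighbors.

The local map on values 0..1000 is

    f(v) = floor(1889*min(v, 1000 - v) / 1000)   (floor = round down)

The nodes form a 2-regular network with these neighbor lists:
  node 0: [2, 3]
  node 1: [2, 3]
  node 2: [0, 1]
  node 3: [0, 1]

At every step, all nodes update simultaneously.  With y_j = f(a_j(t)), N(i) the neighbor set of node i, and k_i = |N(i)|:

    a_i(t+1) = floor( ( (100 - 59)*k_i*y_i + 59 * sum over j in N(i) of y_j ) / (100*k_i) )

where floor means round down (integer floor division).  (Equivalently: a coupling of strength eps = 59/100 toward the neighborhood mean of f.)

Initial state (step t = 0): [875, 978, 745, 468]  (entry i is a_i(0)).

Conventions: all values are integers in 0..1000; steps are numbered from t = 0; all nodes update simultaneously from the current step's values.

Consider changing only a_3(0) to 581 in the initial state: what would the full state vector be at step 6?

Simulating step by step:
t=0: [875, 978, 745, 581]
t=1: [472, 392, 278, 406]
t=2: [746, 684, 696, 795]
t=3: [479, 527, 552, 475]
t=4: [884, 880, 876, 897]
t=5: [216, 218, 227, 210]
t=6: [410, 411, 417, 403]

Answer: [410, 411, 417, 403]
Key observation: This trace re-runs the system from the modified initial state.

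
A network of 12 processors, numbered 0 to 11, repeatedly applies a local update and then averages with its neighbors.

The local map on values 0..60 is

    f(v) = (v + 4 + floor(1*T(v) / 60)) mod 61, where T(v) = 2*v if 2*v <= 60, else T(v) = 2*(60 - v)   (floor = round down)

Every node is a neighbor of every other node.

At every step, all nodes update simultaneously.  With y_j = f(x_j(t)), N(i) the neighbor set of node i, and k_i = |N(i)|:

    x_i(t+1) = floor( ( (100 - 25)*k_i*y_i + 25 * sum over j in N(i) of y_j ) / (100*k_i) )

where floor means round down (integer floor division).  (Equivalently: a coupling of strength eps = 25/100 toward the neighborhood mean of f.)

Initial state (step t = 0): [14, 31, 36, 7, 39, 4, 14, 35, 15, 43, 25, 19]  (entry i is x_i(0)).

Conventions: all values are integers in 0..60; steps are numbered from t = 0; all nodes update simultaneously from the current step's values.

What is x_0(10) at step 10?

Answer: x_0(10) = 58

Derivation:
t=0: [14, 31, 36, 7, 39, 4, 14, 35, 15, 43, 25, 19]
t=1: [20, 32, 36, 15, 38, 13, 20, 35, 21, 41, 28, 24]
t=2: [25, 34, 37, 22, 38, 20, 25, 36, 26, 41, 31, 28]
t=3: [30, 36, 39, 28, 39, 26, 30, 38, 31, 42, 34, 32]
t=4: [35, 39, 41, 33, 41, 32, 35, 40, 35, 43, 37, 36]
t=5: [39, 42, 43, 38, 43, 37, 39, 43, 39, 45, 41, 40]
t=6: [43, 45, 46, 42, 46, 42, 43, 46, 43, 47, 44, 44]
t=7: [47, 48, 49, 46, 49, 46, 47, 49, 47, 50, 48, 48]
t=8: [51, 51, 52, 50, 52, 50, 51, 52, 51, 53, 51, 51]
t=9: [55, 55, 55, 54, 55, 54, 55, 55, 55, 56, 55, 55]
t=10: [58, 58, 58, 58, 58, 58, 58, 58, 58, 59, 58, 58]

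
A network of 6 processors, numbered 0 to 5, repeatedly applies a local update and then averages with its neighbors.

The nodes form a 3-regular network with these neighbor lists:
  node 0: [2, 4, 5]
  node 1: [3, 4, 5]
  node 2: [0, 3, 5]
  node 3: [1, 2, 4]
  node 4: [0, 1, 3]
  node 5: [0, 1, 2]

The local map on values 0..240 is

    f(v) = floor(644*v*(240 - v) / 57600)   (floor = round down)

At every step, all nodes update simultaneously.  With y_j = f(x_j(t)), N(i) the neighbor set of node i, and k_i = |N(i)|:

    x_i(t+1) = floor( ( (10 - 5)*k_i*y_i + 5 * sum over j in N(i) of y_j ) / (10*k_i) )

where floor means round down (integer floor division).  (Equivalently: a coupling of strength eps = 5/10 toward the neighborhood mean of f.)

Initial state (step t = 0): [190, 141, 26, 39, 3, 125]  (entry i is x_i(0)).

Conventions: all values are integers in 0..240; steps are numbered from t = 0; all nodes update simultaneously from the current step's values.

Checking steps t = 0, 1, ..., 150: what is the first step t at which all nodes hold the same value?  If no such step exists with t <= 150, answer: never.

Answer: 6
Key observation: Synchronization is absorbing here: once all nodes are equal they stay equal, and step 6 is the first all-equal step.

Derivation:
t=0: [190, 141, 26, 39, 3, 125]  (not all equal)
t=1: [91, 120, 89, 81, 61, 134]  (not all equal)
t=2: [147, 151, 150, 143, 136, 156]  (not all equal)
t=3: [151, 151, 150, 153, 155, 148]  (not all equal)
t=4: [149, 149, 150, 148, 148, 151]  (not all equal)
t=5: [150, 151, 150, 151, 151, 150]  (not all equal)
t=6: [150, 150, 150, 150, 150, 150]  (all equal)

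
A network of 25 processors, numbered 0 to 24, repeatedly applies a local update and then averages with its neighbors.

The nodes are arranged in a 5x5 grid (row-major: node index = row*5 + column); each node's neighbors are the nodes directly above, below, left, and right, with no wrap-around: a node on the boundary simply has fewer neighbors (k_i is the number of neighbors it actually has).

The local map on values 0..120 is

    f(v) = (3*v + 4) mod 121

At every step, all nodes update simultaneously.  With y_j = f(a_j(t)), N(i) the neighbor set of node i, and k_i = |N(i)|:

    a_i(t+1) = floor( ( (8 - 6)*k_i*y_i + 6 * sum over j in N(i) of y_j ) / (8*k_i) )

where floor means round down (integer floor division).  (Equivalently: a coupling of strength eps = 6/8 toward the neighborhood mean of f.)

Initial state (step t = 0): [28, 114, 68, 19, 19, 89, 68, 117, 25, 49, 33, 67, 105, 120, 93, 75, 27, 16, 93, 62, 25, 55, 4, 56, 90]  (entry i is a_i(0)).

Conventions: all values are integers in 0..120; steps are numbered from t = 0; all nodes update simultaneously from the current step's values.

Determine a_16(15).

Simulating step by step:
t=0: [28, 114, 68, 19, 19, 89, 68, 117, 25, 49, 33, 67, 105, 120, 93, 75, 27, 16, 93, 62, 25, 55, 4, 56, 90]
t=1: [71, 91, 91, 72, 49, 76, 83, 90, 58, 52, 81, 87, 66, 44, 35, 93, 76, 54, 42, 45, 78, 57, 41, 35, 53]
t=2: [78, 44, 50, 55, 59, 55, 40, 42, 48, 58, 45, 44, 41, 51, 45, 68, 58, 50, 37, 44, 64, 72, 53, 41, 58]
t=3: [52, 42, 26, 42, 54, 46, 17, 15, 34, 40, 42, 19, 18, 40, 31, 59, 58, 49, 45, 51, 88, 68, 45, 55, 22]
t=4: [21, 46, 37, 60, 15, 31, 40, 68, 38, 62, 37, 48, 41, 53, 34, 38, 58, 35, 26, 55, 61, 47, 45, 38, 49]
t=5: [61, 51, 71, 86, 61, 70, 44, 67, 78, 85, 89, 40, 51, 69, 66, 89, 66, 57, 79, 66, 69, 41, 67, 62, 69]
t=6: [64, 53, 59, 74, 30, 50, 44, 70, 68, 70, 38, 30, 52, 88, 67, 57, 37, 73, 85, 93, 35, 65, 53, 90, 78]
t=7: [46, 48, 75, 86, 97, 60, 52, 60, 81, 89, 74, 77, 68, 49, 61, 99, 90, 65, 41, 64, 76, 86, 63, 52, 56]
t=8: [39, 48, 54, 46, 31, 57, 59, 60, 27, 38, 85, 77, 75, 38, 50, 76, 58, 56, 43, 49, 57, 58, 52, 42, 55]
t=9: [30, 33, 39, 62, 76, 32, 63, 71, 81, 83, 74, 73, 91, 74, 74, 59, 76, 53, 42, 30, 76, 51, 39, 27, 26]
t=10: [99, 67, 67, 46, 57, 92, 93, 45, 53, 58, 91, 86, 73, 55, 78, 96, 72, 39, 63, 72, 63, 64, 40, 44, 87]
t=11: [60, 67, 51, 50, 42, 43, 40, 54, 37, 67, 35, 56, 41, 74, 80, 64, 51, 51, 48, 77, 64, 62, 23, 28, 48]
t=12: [51, 46, 49, 48, 46, 46, 36, 41, 78, 52, 61, 41, 45, 54, 76, 73, 52, 35, 71, 42, 72, 63, 66, 53, 82]
t=13: [24, 49, 21, 48, 30, 58, 38, 53, 51, 72, 48, 45, 35, 75, 51, 76, 63, 71, 62, 56, 90, 72, 76, 56, 21]
t=14: [51, 72, 41, 56, 70, 69, 57, 72, 60, 66, 53, 65, 76, 73, 73, 60, 78, 91, 74, 55, 86, 78, 89, 74, 55]
t=15: [79, 48, 63, 53, 72, 55, 82, 68, 78, 84, 68, 80, 86, 96, 83, 60, 84, 76, 80, 75, 72, 70, 71, 71, 69]

Answer: a_16(15) = 84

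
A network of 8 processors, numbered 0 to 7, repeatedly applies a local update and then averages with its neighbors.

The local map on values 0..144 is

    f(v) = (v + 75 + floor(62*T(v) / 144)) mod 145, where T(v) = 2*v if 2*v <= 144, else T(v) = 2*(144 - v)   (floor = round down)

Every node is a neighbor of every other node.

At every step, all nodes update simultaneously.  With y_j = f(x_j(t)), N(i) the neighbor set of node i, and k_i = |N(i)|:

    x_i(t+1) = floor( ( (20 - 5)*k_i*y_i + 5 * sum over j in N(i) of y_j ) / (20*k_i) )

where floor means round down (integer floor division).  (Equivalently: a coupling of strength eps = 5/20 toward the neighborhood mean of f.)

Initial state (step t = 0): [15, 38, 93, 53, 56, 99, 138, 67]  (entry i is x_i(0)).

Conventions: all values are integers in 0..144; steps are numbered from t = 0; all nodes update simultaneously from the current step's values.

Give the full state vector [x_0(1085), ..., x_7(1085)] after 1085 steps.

Simulating step by step:
t=0: [15, 38, 93, 53, 56, 99, 138, 67]
t=1: [88, 15, 62, 35, 39, 63, 67, 53]
t=2: [64, 90, 49, 117, 18, 50, 55, 37]
t=3: [53, 65, 33, 68, 95, 34, 41, 120]
t=4: [39, 55, 116, 59, 67, 118, 23, 69]
t=5: [17, 38, 65, 43, 54, 65, 99, 57]
t=6: [88, 12, 48, 19, 33, 48, 60, 38]
t=7: [64, 86, 31, 96, 114, 31, 46, 17]
t=8: [57, 69, 116, 70, 71, 116, 33, 98]
t=9: [45, 61, 69, 62, 64, 69, 117, 67]
t=10: [23, 44, 55, 46, 48, 55, 63, 52]
t=11: [94, 18, 33, 21, 24, 33, 44, 29]
t=12: [77, 106, 126, 110, 114, 126, 37, 120]
t=13: [68, 70, 73, 71, 71, 73, 124, 72]
t=14: [57, 60, 63, 62, 62, 63, 68, 63]
t=15: [38, 42, 46, 45, 45, 46, 53, 46]
t=16: [3, 9, 14, 13, 13, 14, 23, 14]
t=17: [85, 93, 100, 98, 98, 100, 111, 100]
t=18: [65, 66, 66, 66, 66, 66, 68, 66]
t=19: [50, 52, 52, 52, 52, 52, 54, 52]
t=20: [23, 26, 26, 26, 26, 26, 28, 26]
t=21: [118, 122, 122, 122, 122, 122, 125, 122]
t=22: [70, 70, 70, 70, 70, 70, 70, 70]
t=23: [60, 60, 60, 60, 60, 60, 60, 60]
t=24: [41, 41, 41, 41, 41, 41, 41, 41]
t=25: [6, 6, 6, 6, 6, 6, 6, 6]
t=26: [86, 86, 86, 86, 86, 86, 86, 86]
t=27: [65, 65, 65, 65, 65, 65, 65, 65]
t=28: [50, 50, 50, 50, 50, 50, 50, 50]
t=29: [23, 23, 23, 23, 23, 23, 23, 23]
t=30: [117, 117, 117, 117, 117, 117, 117, 117]
t=31: [70, 70, 70, 70, 70, 70, 70, 70]

Answer: [60, 60, 60, 60, 60, 60, 60, 60]
Key observation: The state at step 22, [70, 70, 70, 70, 70, 70, 70, 70], reappears at step 31: the system is in a cycle of period 9 from step 22 on.  Therefore the state at step 1085 equals the state at step 22 + ((1085 - 22) mod 9) = 23, which is [60, 60, 60, 60, 60, 60, 60, 60].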